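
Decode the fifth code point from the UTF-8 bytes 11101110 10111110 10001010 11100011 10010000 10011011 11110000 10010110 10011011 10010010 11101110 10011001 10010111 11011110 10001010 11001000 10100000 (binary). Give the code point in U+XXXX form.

U+078A

Offset 0: leading byte 0xEE = 11101110 → 3-byte char #1 = EE BE 8A.
Offset 3: leading byte 0xE3 = 11100011 → 3-byte char #2 = E3 90 9B.
Offset 6: leading byte 0xF0 = 11110000 → 4-byte char #3 = F0 96 9B 92.
Offset 10: leading byte 0xEE = 11101110 → 3-byte char #4 = EE 99 97.
Offset 13: leading byte 0xDE = 11011110 → 2-byte char #5 = DE 8A.
Leading byte 0xDE = 11011110 matches 110xxxxx → 2-byte sequence.
Byte 1: 0xDE = 11011110, payload 11110 (5 bits).
Byte 2: 0x8A = 10001010 (10xxxxxx ✓), payload 001010.
Concatenate: 11110001010 = 0x78A (11 bits → U+078A).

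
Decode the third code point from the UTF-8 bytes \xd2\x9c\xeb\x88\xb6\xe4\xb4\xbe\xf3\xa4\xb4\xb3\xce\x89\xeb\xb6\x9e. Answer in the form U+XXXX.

U+4D3E

Offset 0: leading byte 0xD2 = 11010010 → 2-byte char #1 = D2 9C.
Offset 2: leading byte 0xEB = 11101011 → 3-byte char #2 = EB 88 B6.
Offset 5: leading byte 0xE4 = 11100100 → 3-byte char #3 = E4 B4 BE.
Leading byte 0xE4 = 11100100 matches 1110xxxx → 3-byte sequence.
Byte 1: 0xE4 = 11100100, payload 0100 (4 bits).
Byte 2: 0xB4 = 10110100 (10xxxxxx ✓), payload 110100.
Byte 3: 0xBE = 10111110 (10xxxxxx ✓), payload 111110.
Concatenate: 0100110100111110 = 0x4D3E (16 bits → U+4D3E).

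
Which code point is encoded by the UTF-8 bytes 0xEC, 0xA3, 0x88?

U+C8C8

Leading byte 0xEC = 11101100 matches 1110xxxx → 3-byte sequence.
Byte 1: 0xEC = 11101100, payload 1100 (4 bits).
Byte 2: 0xA3 = 10100011 (10xxxxxx ✓), payload 100011.
Byte 3: 0x88 = 10001000 (10xxxxxx ✓), payload 001000.
Concatenate: 1100100011001000 = 0xC8C8 (16 bits → U+C8C8).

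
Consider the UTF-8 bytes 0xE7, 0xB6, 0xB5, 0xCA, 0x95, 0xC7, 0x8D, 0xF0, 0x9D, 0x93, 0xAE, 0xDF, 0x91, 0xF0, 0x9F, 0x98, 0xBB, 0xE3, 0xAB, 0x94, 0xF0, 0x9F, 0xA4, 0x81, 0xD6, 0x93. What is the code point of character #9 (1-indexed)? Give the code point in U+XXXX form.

U+0593

Offset 0: leading byte 0xE7 = 11100111 → 3-byte char #1 = E7 B6 B5.
Offset 3: leading byte 0xCA = 11001010 → 2-byte char #2 = CA 95.
Offset 5: leading byte 0xC7 = 11000111 → 2-byte char #3 = C7 8D.
Offset 7: leading byte 0xF0 = 11110000 → 4-byte char #4 = F0 9D 93 AE.
Offset 11: leading byte 0xDF = 11011111 → 2-byte char #5 = DF 91.
Offset 13: leading byte 0xF0 = 11110000 → 4-byte char #6 = F0 9F 98 BB.
Offset 17: leading byte 0xE3 = 11100011 → 3-byte char #7 = E3 AB 94.
Offset 20: leading byte 0xF0 = 11110000 → 4-byte char #8 = F0 9F A4 81.
Offset 24: leading byte 0xD6 = 11010110 → 2-byte char #9 = D6 93.
Leading byte 0xD6 = 11010110 matches 110xxxxx → 2-byte sequence.
Byte 1: 0xD6 = 11010110, payload 10110 (5 bits).
Byte 2: 0x93 = 10010011 (10xxxxxx ✓), payload 010011.
Concatenate: 10110010011 = 0x593 (11 bits → U+0593).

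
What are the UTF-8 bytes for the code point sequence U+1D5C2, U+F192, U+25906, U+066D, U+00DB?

U+1D5C2: 4-byte form → F0 9D 97 82.
U+F192: 3-byte form → EF 86 92.
U+25906: 4-byte form → F0 A5 A4 86.
U+066D: 2-byte form → D9 AD.
U+00DB: 2-byte form → C3 9B.
Concatenated (15 bytes): F0 9D 97 82 EF 86 92 F0 A5 A4 86 D9 AD C3 9B.

F0 9D 97 82 EF 86 92 F0 A5 A4 86 D9 AD C3 9B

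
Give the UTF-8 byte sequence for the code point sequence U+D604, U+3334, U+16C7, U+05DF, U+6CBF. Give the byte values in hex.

ED 98 84 E3 8C B4 E1 9B 87 D7 9F E6 B2 BF

U+D604: 3-byte form → ED 98 84.
U+3334: 3-byte form → E3 8C B4.
U+16C7: 3-byte form → E1 9B 87.
U+05DF: 2-byte form → D7 9F.
U+6CBF: 3-byte form → E6 B2 BF.
Concatenated (14 bytes): ED 98 84 E3 8C B4 E1 9B 87 D7 9F E6 B2 BF.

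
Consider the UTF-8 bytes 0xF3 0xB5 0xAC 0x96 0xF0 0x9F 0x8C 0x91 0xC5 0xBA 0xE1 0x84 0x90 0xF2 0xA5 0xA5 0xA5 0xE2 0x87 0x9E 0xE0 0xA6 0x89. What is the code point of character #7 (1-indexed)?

U+0989

Offset 0: leading byte 0xF3 = 11110011 → 4-byte char #1 = F3 B5 AC 96.
Offset 4: leading byte 0xF0 = 11110000 → 4-byte char #2 = F0 9F 8C 91.
Offset 8: leading byte 0xC5 = 11000101 → 2-byte char #3 = C5 BA.
Offset 10: leading byte 0xE1 = 11100001 → 3-byte char #4 = E1 84 90.
Offset 13: leading byte 0xF2 = 11110010 → 4-byte char #5 = F2 A5 A5 A5.
Offset 17: leading byte 0xE2 = 11100010 → 3-byte char #6 = E2 87 9E.
Offset 20: leading byte 0xE0 = 11100000 → 3-byte char #7 = E0 A6 89.
Leading byte 0xE0 = 11100000 matches 1110xxxx → 3-byte sequence.
Byte 1: 0xE0 = 11100000, payload 0000 (4 bits).
Byte 2: 0xA6 = 10100110 (10xxxxxx ✓), payload 100110.
Byte 3: 0x89 = 10001001 (10xxxxxx ✓), payload 001001.
Concatenate: 0000100110001001 = 0x989 (16 bits → U+0989).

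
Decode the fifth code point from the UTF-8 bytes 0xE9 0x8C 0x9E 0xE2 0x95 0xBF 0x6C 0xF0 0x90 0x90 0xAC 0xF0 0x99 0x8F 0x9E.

U+193DE

Offset 0: leading byte 0xE9 = 11101001 → 3-byte char #1 = E9 8C 9E.
Offset 3: leading byte 0xE2 = 11100010 → 3-byte char #2 = E2 95 BF.
Offset 6: leading byte 0x6C = 01101100 → 1-byte char #3 = 6C.
Offset 7: leading byte 0xF0 = 11110000 → 4-byte char #4 = F0 90 90 AC.
Offset 11: leading byte 0xF0 = 11110000 → 4-byte char #5 = F0 99 8F 9E.
Leading byte 0xF0 = 11110000 matches 11110xxx → 4-byte sequence.
Byte 1: 0xF0 = 11110000, payload 000 (3 bits).
Byte 2: 0x99 = 10011001 (10xxxxxx ✓), payload 011001.
Byte 3: 0x8F = 10001111 (10xxxxxx ✓), payload 001111.
Byte 4: 0x9E = 10011110 (10xxxxxx ✓), payload 011110.
Concatenate: 000011001001111011110 = 0x193DE (21 bits → U+193DE).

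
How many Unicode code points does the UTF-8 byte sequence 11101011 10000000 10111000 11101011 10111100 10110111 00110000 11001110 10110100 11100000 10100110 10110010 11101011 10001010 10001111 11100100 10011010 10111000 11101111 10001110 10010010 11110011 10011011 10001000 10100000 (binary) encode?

Byte at offset 0: 0xEB = 11101011 → 3-byte char (#1). Advance 3.
Byte at offset 3: 0xEB = 11101011 → 3-byte char (#2). Advance 3.
Byte at offset 6: 0x30 = 00110000 → 1-byte char (#3). Advance 1.
Byte at offset 7: 0xCE = 11001110 → 2-byte char (#4). Advance 2.
Byte at offset 9: 0xE0 = 11100000 → 3-byte char (#5). Advance 3.
Byte at offset 12: 0xEB = 11101011 → 3-byte char (#6). Advance 3.
Byte at offset 15: 0xE4 = 11100100 → 3-byte char (#7). Advance 3.
Byte at offset 18: 0xEF = 11101111 → 3-byte char (#8). Advance 3.
Byte at offset 21: 0xF3 = 11110011 → 4-byte char (#9). Advance 4.
Reached end at offset 25 after 9 code points.

9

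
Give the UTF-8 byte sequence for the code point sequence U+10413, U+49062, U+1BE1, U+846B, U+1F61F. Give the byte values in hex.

F0 90 90 93 F1 89 81 A2 E1 AF A1 E8 91 AB F0 9F 98 9F

U+10413: 4-byte form → F0 90 90 93.
U+49062: 4-byte form → F1 89 81 A2.
U+1BE1: 3-byte form → E1 AF A1.
U+846B: 3-byte form → E8 91 AB.
U+1F61F: 4-byte form → F0 9F 98 9F.
Concatenated (18 bytes): F0 90 90 93 F1 89 81 A2 E1 AF A1 E8 91 AB F0 9F 98 9F.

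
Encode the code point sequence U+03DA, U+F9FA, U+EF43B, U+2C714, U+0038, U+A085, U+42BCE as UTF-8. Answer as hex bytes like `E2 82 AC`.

U+03DA: 2-byte form → CF 9A.
U+F9FA: 3-byte form → EF A7 BA.
U+EF43B: 4-byte form → F3 AF 90 BB.
U+2C714: 4-byte form → F0 AC 9C 94.
U+0038: 1-byte form → 38.
U+A085: 3-byte form → EA 82 85.
U+42BCE: 4-byte form → F1 82 AF 8E.
Concatenated (21 bytes): CF 9A EF A7 BA F3 AF 90 BB F0 AC 9C 94 38 EA 82 85 F1 82 AF 8E.

CF 9A EF A7 BA F3 AF 90 BB F0 AC 9C 94 38 EA 82 85 F1 82 AF 8E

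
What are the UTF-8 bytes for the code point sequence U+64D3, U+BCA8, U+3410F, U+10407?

E6 93 93 EB B2 A8 F0 B4 84 8F F0 90 90 87

U+64D3: 3-byte form → E6 93 93.
U+BCA8: 3-byte form → EB B2 A8.
U+3410F: 4-byte form → F0 B4 84 8F.
U+10407: 4-byte form → F0 90 90 87.
Concatenated (14 bytes): E6 93 93 EB B2 A8 F0 B4 84 8F F0 90 90 87.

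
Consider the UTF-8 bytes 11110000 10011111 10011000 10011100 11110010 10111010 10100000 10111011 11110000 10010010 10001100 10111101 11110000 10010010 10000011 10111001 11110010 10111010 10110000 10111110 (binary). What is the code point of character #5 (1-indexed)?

U+BAC3E

Offset 0: leading byte 0xF0 = 11110000 → 4-byte char #1 = F0 9F 98 9C.
Offset 4: leading byte 0xF2 = 11110010 → 4-byte char #2 = F2 BA A0 BB.
Offset 8: leading byte 0xF0 = 11110000 → 4-byte char #3 = F0 92 8C BD.
Offset 12: leading byte 0xF0 = 11110000 → 4-byte char #4 = F0 92 83 B9.
Offset 16: leading byte 0xF2 = 11110010 → 4-byte char #5 = F2 BA B0 BE.
Leading byte 0xF2 = 11110010 matches 11110xxx → 4-byte sequence.
Byte 1: 0xF2 = 11110010, payload 010 (3 bits).
Byte 2: 0xBA = 10111010 (10xxxxxx ✓), payload 111010.
Byte 3: 0xB0 = 10110000 (10xxxxxx ✓), payload 110000.
Byte 4: 0xBE = 10111110 (10xxxxxx ✓), payload 111110.
Concatenate: 010111010110000111110 = 0xBAC3E (21 bits → U+BAC3E).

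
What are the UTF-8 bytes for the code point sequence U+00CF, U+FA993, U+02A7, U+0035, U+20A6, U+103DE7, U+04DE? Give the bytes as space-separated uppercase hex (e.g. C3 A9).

U+00CF: 2-byte form → C3 8F.
U+FA993: 4-byte form → F3 BA A6 93.
U+02A7: 2-byte form → CA A7.
U+0035: 1-byte form → 35.
U+20A6: 3-byte form → E2 82 A6.
U+103DE7: 4-byte form → F4 83 B7 A7.
U+04DE: 2-byte form → D3 9E.
Concatenated (18 bytes): C3 8F F3 BA A6 93 CA A7 35 E2 82 A6 F4 83 B7 A7 D3 9E.

C3 8F F3 BA A6 93 CA A7 35 E2 82 A6 F4 83 B7 A7 D3 9E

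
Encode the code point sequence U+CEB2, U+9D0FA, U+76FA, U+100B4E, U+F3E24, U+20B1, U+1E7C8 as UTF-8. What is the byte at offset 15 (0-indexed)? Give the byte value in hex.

0xB3

U+CEB2 → 3-byte form EC BA B2 at offsets 0–2.
U+9D0FA → 4-byte form F2 9D 83 BA at offsets 3–6.
U+76FA → 3-byte form E7 9B BA at offsets 7–9.
U+100B4E → 4-byte form F4 80 AD 8E at offsets 10–13.
U+F3E24 → 4-byte form F3 B3 B8 A4 at offsets 14–17.
Offset 15 falls in char 5's range; it's byte 2 of F3 B3 B8 A4 = 0xB3.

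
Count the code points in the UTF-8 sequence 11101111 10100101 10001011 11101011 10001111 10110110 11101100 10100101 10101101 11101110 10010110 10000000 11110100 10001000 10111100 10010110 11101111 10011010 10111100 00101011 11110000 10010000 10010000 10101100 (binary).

Byte at offset 0: 0xEF = 11101111 → 3-byte char (#1). Advance 3.
Byte at offset 3: 0xEB = 11101011 → 3-byte char (#2). Advance 3.
Byte at offset 6: 0xEC = 11101100 → 3-byte char (#3). Advance 3.
Byte at offset 9: 0xEE = 11101110 → 3-byte char (#4). Advance 3.
Byte at offset 12: 0xF4 = 11110100 → 4-byte char (#5). Advance 4.
Byte at offset 16: 0xEF = 11101111 → 3-byte char (#6). Advance 3.
Byte at offset 19: 0x2B = 00101011 → 1-byte char (#7). Advance 1.
Byte at offset 20: 0xF0 = 11110000 → 4-byte char (#8). Advance 4.
Reached end at offset 24 after 8 code points.

8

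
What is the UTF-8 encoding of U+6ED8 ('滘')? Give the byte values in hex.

U+6ED8 = 0x6ED8 = 28376 decimal. In range U+0800–U+FFFF → 3-byte form: 1110xxxx 10xxxxxx 10xxxxxx.
Binary (16 bits): 0110111011011000.
Split 4+6+6: 0110 | 111011 | 011000.
Byte 1: 11100110 = 0xE6.
Byte 2: 10111011 = 0xBB.
Byte 3: 10011000 = 0x98.

E6 BB 98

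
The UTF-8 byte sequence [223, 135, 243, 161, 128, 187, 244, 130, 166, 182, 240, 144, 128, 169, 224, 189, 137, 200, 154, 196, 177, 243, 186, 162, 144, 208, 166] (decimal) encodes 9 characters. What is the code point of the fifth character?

U+0F49

Offset 0: leading byte 0xDF = 11011111 → 2-byte char #1 = DF 87.
Offset 2: leading byte 0xF3 = 11110011 → 4-byte char #2 = F3 A1 80 BB.
Offset 6: leading byte 0xF4 = 11110100 → 4-byte char #3 = F4 82 A6 B6.
Offset 10: leading byte 0xF0 = 11110000 → 4-byte char #4 = F0 90 80 A9.
Offset 14: leading byte 0xE0 = 11100000 → 3-byte char #5 = E0 BD 89.
Leading byte 0xE0 = 11100000 matches 1110xxxx → 3-byte sequence.
Byte 1: 0xE0 = 11100000, payload 0000 (4 bits).
Byte 2: 0xBD = 10111101 (10xxxxxx ✓), payload 111101.
Byte 3: 0x89 = 10001001 (10xxxxxx ✓), payload 001001.
Concatenate: 0000111101001001 = 0xF49 (16 bits → U+0F49).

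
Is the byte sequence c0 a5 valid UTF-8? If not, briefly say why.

invalid (overlong encoding)

Leading byte 0xC0 = 11000000 → 2-byte form.
Continuation bytes all match 10xxxxxx. Payload decodes to 0x25.
But 0x25 < 0x80, the minimum for a 2-byte sequence — this is an overlong encoding.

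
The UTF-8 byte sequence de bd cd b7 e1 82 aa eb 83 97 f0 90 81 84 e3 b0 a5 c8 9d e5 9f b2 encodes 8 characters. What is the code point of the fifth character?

Offset 0: leading byte 0xDE = 11011110 → 2-byte char #1 = DE BD.
Offset 2: leading byte 0xCD = 11001101 → 2-byte char #2 = CD B7.
Offset 4: leading byte 0xE1 = 11100001 → 3-byte char #3 = E1 82 AA.
Offset 7: leading byte 0xEB = 11101011 → 3-byte char #4 = EB 83 97.
Offset 10: leading byte 0xF0 = 11110000 → 4-byte char #5 = F0 90 81 84.
Leading byte 0xF0 = 11110000 matches 11110xxx → 4-byte sequence.
Byte 1: 0xF0 = 11110000, payload 000 (3 bits).
Byte 2: 0x90 = 10010000 (10xxxxxx ✓), payload 010000.
Byte 3: 0x81 = 10000001 (10xxxxxx ✓), payload 000001.
Byte 4: 0x84 = 10000100 (10xxxxxx ✓), payload 000100.
Concatenate: 000010000000001000100 = 0x10044 (21 bits → U+10044).

U+10044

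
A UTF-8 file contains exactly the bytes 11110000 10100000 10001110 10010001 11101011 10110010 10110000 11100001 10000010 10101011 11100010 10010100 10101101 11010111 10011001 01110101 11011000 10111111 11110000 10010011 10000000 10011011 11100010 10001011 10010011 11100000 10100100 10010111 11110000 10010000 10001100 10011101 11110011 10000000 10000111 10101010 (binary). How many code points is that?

12

Byte at offset 0: 0xF0 = 11110000 → 4-byte char (#1). Advance 4.
Byte at offset 4: 0xEB = 11101011 → 3-byte char (#2). Advance 3.
Byte at offset 7: 0xE1 = 11100001 → 3-byte char (#3). Advance 3.
Byte at offset 10: 0xE2 = 11100010 → 3-byte char (#4). Advance 3.
Byte at offset 13: 0xD7 = 11010111 → 2-byte char (#5). Advance 2.
Byte at offset 15: 0x75 = 01110101 → 1-byte char (#6). Advance 1.
Byte at offset 16: 0xD8 = 11011000 → 2-byte char (#7). Advance 2.
Byte at offset 18: 0xF0 = 11110000 → 4-byte char (#8). Advance 4.
Byte at offset 22: 0xE2 = 11100010 → 3-byte char (#9). Advance 3.
Byte at offset 25: 0xE0 = 11100000 → 3-byte char (#10). Advance 3.
Byte at offset 28: 0xF0 = 11110000 → 4-byte char (#11). Advance 4.
Byte at offset 32: 0xF3 = 11110011 → 4-byte char (#12). Advance 4.
Reached end at offset 36 after 12 code points.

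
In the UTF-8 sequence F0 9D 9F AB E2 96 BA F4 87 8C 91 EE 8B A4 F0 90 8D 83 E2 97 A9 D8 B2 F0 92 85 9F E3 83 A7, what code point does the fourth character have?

Offset 0: leading byte 0xF0 = 11110000 → 4-byte char #1 = F0 9D 9F AB.
Offset 4: leading byte 0xE2 = 11100010 → 3-byte char #2 = E2 96 BA.
Offset 7: leading byte 0xF4 = 11110100 → 4-byte char #3 = F4 87 8C 91.
Offset 11: leading byte 0xEE = 11101110 → 3-byte char #4 = EE 8B A4.
Leading byte 0xEE = 11101110 matches 1110xxxx → 3-byte sequence.
Byte 1: 0xEE = 11101110, payload 1110 (4 bits).
Byte 2: 0x8B = 10001011 (10xxxxxx ✓), payload 001011.
Byte 3: 0xA4 = 10100100 (10xxxxxx ✓), payload 100100.
Concatenate: 1110001011100100 = 0xE2E4 (16 bits → U+E2E4).

U+E2E4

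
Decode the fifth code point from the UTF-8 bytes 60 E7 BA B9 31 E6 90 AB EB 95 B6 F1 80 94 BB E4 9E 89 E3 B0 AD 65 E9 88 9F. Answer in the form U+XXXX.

Offset 0: leading byte 0x60 = 01100000 → 1-byte char #1 = 60.
Offset 1: leading byte 0xE7 = 11100111 → 3-byte char #2 = E7 BA B9.
Offset 4: leading byte 0x31 = 00110001 → 1-byte char #3 = 31.
Offset 5: leading byte 0xE6 = 11100110 → 3-byte char #4 = E6 90 AB.
Offset 8: leading byte 0xEB = 11101011 → 3-byte char #5 = EB 95 B6.
Leading byte 0xEB = 11101011 matches 1110xxxx → 3-byte sequence.
Byte 1: 0xEB = 11101011, payload 1011 (4 bits).
Byte 2: 0x95 = 10010101 (10xxxxxx ✓), payload 010101.
Byte 3: 0xB6 = 10110110 (10xxxxxx ✓), payload 110110.
Concatenate: 1011010101110110 = 0xB576 (16 bits → U+B576).

U+B576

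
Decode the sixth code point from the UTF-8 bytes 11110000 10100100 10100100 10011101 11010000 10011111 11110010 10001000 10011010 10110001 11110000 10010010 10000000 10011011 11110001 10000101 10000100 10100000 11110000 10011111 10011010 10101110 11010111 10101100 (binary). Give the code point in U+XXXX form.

U+1F6AE

Offset 0: leading byte 0xF0 = 11110000 → 4-byte char #1 = F0 A4 A4 9D.
Offset 4: leading byte 0xD0 = 11010000 → 2-byte char #2 = D0 9F.
Offset 6: leading byte 0xF2 = 11110010 → 4-byte char #3 = F2 88 9A B1.
Offset 10: leading byte 0xF0 = 11110000 → 4-byte char #4 = F0 92 80 9B.
Offset 14: leading byte 0xF1 = 11110001 → 4-byte char #5 = F1 85 84 A0.
Offset 18: leading byte 0xF0 = 11110000 → 4-byte char #6 = F0 9F 9A AE.
Leading byte 0xF0 = 11110000 matches 11110xxx → 4-byte sequence.
Byte 1: 0xF0 = 11110000, payload 000 (3 bits).
Byte 2: 0x9F = 10011111 (10xxxxxx ✓), payload 011111.
Byte 3: 0x9A = 10011010 (10xxxxxx ✓), payload 011010.
Byte 4: 0xAE = 10101110 (10xxxxxx ✓), payload 101110.
Concatenate: 000011111011010101110 = 0x1F6AE (21 bits → U+1F6AE).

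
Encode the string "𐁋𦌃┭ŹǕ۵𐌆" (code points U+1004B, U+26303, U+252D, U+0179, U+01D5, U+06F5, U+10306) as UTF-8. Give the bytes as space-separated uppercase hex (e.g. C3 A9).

U+1004B: 4-byte form → F0 90 81 8B.
U+26303: 4-byte form → F0 A6 8C 83.
U+252D: 3-byte form → E2 94 AD.
U+0179: 2-byte form → C5 B9.
U+01D5: 2-byte form → C7 95.
U+06F5: 2-byte form → DB B5.
U+10306: 4-byte form → F0 90 8C 86.
Concatenated (21 bytes): F0 90 81 8B F0 A6 8C 83 E2 94 AD C5 B9 C7 95 DB B5 F0 90 8C 86.

F0 90 81 8B F0 A6 8C 83 E2 94 AD C5 B9 C7 95 DB B5 F0 90 8C 86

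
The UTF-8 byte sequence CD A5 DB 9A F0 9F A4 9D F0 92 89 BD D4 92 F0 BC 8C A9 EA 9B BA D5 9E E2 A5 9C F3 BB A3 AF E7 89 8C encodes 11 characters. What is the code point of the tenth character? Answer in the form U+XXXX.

U+FB8EF

Offset 0: leading byte 0xCD = 11001101 → 2-byte char #1 = CD A5.
Offset 2: leading byte 0xDB = 11011011 → 2-byte char #2 = DB 9A.
Offset 4: leading byte 0xF0 = 11110000 → 4-byte char #3 = F0 9F A4 9D.
Offset 8: leading byte 0xF0 = 11110000 → 4-byte char #4 = F0 92 89 BD.
Offset 12: leading byte 0xD4 = 11010100 → 2-byte char #5 = D4 92.
Offset 14: leading byte 0xF0 = 11110000 → 4-byte char #6 = F0 BC 8C A9.
Offset 18: leading byte 0xEA = 11101010 → 3-byte char #7 = EA 9B BA.
Offset 21: leading byte 0xD5 = 11010101 → 2-byte char #8 = D5 9E.
Offset 23: leading byte 0xE2 = 11100010 → 3-byte char #9 = E2 A5 9C.
Offset 26: leading byte 0xF3 = 11110011 → 4-byte char #10 = F3 BB A3 AF.
Leading byte 0xF3 = 11110011 matches 11110xxx → 4-byte sequence.
Byte 1: 0xF3 = 11110011, payload 011 (3 bits).
Byte 2: 0xBB = 10111011 (10xxxxxx ✓), payload 111011.
Byte 3: 0xA3 = 10100011 (10xxxxxx ✓), payload 100011.
Byte 4: 0xAF = 10101111 (10xxxxxx ✓), payload 101111.
Concatenate: 011111011100011101111 = 0xFB8EF (21 bits → U+FB8EF).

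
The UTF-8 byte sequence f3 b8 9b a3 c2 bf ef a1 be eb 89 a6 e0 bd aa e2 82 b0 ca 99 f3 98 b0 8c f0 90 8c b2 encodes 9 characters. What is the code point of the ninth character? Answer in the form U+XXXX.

Offset 0: leading byte 0xF3 = 11110011 → 4-byte char #1 = F3 B8 9B A3.
Offset 4: leading byte 0xC2 = 11000010 → 2-byte char #2 = C2 BF.
Offset 6: leading byte 0xEF = 11101111 → 3-byte char #3 = EF A1 BE.
Offset 9: leading byte 0xEB = 11101011 → 3-byte char #4 = EB 89 A6.
Offset 12: leading byte 0xE0 = 11100000 → 3-byte char #5 = E0 BD AA.
Offset 15: leading byte 0xE2 = 11100010 → 3-byte char #6 = E2 82 B0.
Offset 18: leading byte 0xCA = 11001010 → 2-byte char #7 = CA 99.
Offset 20: leading byte 0xF3 = 11110011 → 4-byte char #8 = F3 98 B0 8C.
Offset 24: leading byte 0xF0 = 11110000 → 4-byte char #9 = F0 90 8C B2.
Leading byte 0xF0 = 11110000 matches 11110xxx → 4-byte sequence.
Byte 1: 0xF0 = 11110000, payload 000 (3 bits).
Byte 2: 0x90 = 10010000 (10xxxxxx ✓), payload 010000.
Byte 3: 0x8C = 10001100 (10xxxxxx ✓), payload 001100.
Byte 4: 0xB2 = 10110010 (10xxxxxx ✓), payload 110010.
Concatenate: 000010000001100110010 = 0x10332 (21 bits → U+10332).

U+10332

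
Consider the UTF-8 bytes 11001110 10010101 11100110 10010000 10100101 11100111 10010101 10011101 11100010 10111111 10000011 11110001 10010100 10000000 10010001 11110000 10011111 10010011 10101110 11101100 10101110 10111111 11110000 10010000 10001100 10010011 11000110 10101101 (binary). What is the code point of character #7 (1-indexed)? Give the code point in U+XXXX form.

Offset 0: leading byte 0xCE = 11001110 → 2-byte char #1 = CE 95.
Offset 2: leading byte 0xE6 = 11100110 → 3-byte char #2 = E6 90 A5.
Offset 5: leading byte 0xE7 = 11100111 → 3-byte char #3 = E7 95 9D.
Offset 8: leading byte 0xE2 = 11100010 → 3-byte char #4 = E2 BF 83.
Offset 11: leading byte 0xF1 = 11110001 → 4-byte char #5 = F1 94 80 91.
Offset 15: leading byte 0xF0 = 11110000 → 4-byte char #6 = F0 9F 93 AE.
Offset 19: leading byte 0xEC = 11101100 → 3-byte char #7 = EC AE BF.
Leading byte 0xEC = 11101100 matches 1110xxxx → 3-byte sequence.
Byte 1: 0xEC = 11101100, payload 1100 (4 bits).
Byte 2: 0xAE = 10101110 (10xxxxxx ✓), payload 101110.
Byte 3: 0xBF = 10111111 (10xxxxxx ✓), payload 111111.
Concatenate: 1100101110111111 = 0xCBBF (16 bits → U+CBBF).

U+CBBF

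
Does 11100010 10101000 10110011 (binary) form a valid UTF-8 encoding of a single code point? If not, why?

valid

Leading byte 0xE2 = 11100010 → 3-byte form.
Continuation bytes 0xA8=10101000, 0xB3=10110011 all match 10xxxxxx.
Decoded value 0x2A33 is ≥ 0x800 (shortest form) and not a surrogate.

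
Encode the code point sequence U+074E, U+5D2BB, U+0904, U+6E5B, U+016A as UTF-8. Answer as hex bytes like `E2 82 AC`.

DD 8E F1 9D 8A BB E0 A4 84 E6 B9 9B C5 AA

U+074E: 2-byte form → DD 8E.
U+5D2BB: 4-byte form → F1 9D 8A BB.
U+0904: 3-byte form → E0 A4 84.
U+6E5B: 3-byte form → E6 B9 9B.
U+016A: 2-byte form → C5 AA.
Concatenated (14 bytes): DD 8E F1 9D 8A BB E0 A4 84 E6 B9 9B C5 AA.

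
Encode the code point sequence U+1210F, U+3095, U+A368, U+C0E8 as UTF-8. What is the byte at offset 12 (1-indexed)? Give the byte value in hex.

0x83

1-indexed offset 12 is 0-indexed offset 11.
U+1210F → 4-byte form F0 92 84 8F at offsets 0–3.
U+3095 → 3-byte form E3 82 95 at offsets 4–6.
U+A368 → 3-byte form EA 8D A8 at offsets 7–9.
U+C0E8 → 3-byte form EC 83 A8 at offsets 10–12.
Offset 11 falls in char 4's range; it's byte 2 of EC 83 A8 = 0x83.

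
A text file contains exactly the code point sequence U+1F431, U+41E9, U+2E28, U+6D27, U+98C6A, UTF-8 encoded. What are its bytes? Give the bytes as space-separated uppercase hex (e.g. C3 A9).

F0 9F 90 B1 E4 87 A9 E2 B8 A8 E6 B4 A7 F2 98 B1 AA

U+1F431: 4-byte form → F0 9F 90 B1.
U+41E9: 3-byte form → E4 87 A9.
U+2E28: 3-byte form → E2 B8 A8.
U+6D27: 3-byte form → E6 B4 A7.
U+98C6A: 4-byte form → F2 98 B1 AA.
Concatenated (17 bytes): F0 9F 90 B1 E4 87 A9 E2 B8 A8 E6 B4 A7 F2 98 B1 AA.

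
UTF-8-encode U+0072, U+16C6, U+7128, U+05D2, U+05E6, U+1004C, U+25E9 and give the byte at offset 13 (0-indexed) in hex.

0x81

U+0072 → 1-byte form 72 at offsets 0–0.
U+16C6 → 3-byte form E1 9B 86 at offsets 1–3.
U+7128 → 3-byte form E7 84 A8 at offsets 4–6.
U+05D2 → 2-byte form D7 92 at offsets 7–8.
U+05E6 → 2-byte form D7 A6 at offsets 9–10.
U+1004C → 4-byte form F0 90 81 8C at offsets 11–14.
Offset 13 falls in char 6's range; it's byte 3 of F0 90 81 8C = 0x81.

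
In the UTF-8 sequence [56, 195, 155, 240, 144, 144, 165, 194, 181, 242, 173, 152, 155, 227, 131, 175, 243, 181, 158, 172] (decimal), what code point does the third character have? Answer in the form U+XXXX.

U+10425

Offset 0: leading byte 0x38 = 00111000 → 1-byte char #1 = 38.
Offset 1: leading byte 0xC3 = 11000011 → 2-byte char #2 = C3 9B.
Offset 3: leading byte 0xF0 = 11110000 → 4-byte char #3 = F0 90 90 A5.
Leading byte 0xF0 = 11110000 matches 11110xxx → 4-byte sequence.
Byte 1: 0xF0 = 11110000, payload 000 (3 bits).
Byte 2: 0x90 = 10010000 (10xxxxxx ✓), payload 010000.
Byte 3: 0x90 = 10010000 (10xxxxxx ✓), payload 010000.
Byte 4: 0xA5 = 10100101 (10xxxxxx ✓), payload 100101.
Concatenate: 000010000010000100101 = 0x10425 (21 bits → U+10425).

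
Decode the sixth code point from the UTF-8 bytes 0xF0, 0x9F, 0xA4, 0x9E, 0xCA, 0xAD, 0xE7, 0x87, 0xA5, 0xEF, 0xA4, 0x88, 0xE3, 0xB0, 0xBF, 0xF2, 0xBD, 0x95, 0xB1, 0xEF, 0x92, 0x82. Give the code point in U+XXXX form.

U+BD571

Offset 0: leading byte 0xF0 = 11110000 → 4-byte char #1 = F0 9F A4 9E.
Offset 4: leading byte 0xCA = 11001010 → 2-byte char #2 = CA AD.
Offset 6: leading byte 0xE7 = 11100111 → 3-byte char #3 = E7 87 A5.
Offset 9: leading byte 0xEF = 11101111 → 3-byte char #4 = EF A4 88.
Offset 12: leading byte 0xE3 = 11100011 → 3-byte char #5 = E3 B0 BF.
Offset 15: leading byte 0xF2 = 11110010 → 4-byte char #6 = F2 BD 95 B1.
Leading byte 0xF2 = 11110010 matches 11110xxx → 4-byte sequence.
Byte 1: 0xF2 = 11110010, payload 010 (3 bits).
Byte 2: 0xBD = 10111101 (10xxxxxx ✓), payload 111101.
Byte 3: 0x95 = 10010101 (10xxxxxx ✓), payload 010101.
Byte 4: 0xB1 = 10110001 (10xxxxxx ✓), payload 110001.
Concatenate: 010111101010101110001 = 0xBD571 (21 bits → U+BD571).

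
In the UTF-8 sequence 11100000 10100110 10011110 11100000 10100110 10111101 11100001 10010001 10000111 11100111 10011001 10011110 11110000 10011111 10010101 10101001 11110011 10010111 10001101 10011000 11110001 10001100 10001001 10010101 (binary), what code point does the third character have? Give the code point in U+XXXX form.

Offset 0: leading byte 0xE0 = 11100000 → 3-byte char #1 = E0 A6 9E.
Offset 3: leading byte 0xE0 = 11100000 → 3-byte char #2 = E0 A6 BD.
Offset 6: leading byte 0xE1 = 11100001 → 3-byte char #3 = E1 91 87.
Leading byte 0xE1 = 11100001 matches 1110xxxx → 3-byte sequence.
Byte 1: 0xE1 = 11100001, payload 0001 (4 bits).
Byte 2: 0x91 = 10010001 (10xxxxxx ✓), payload 010001.
Byte 3: 0x87 = 10000111 (10xxxxxx ✓), payload 000111.
Concatenate: 0001010001000111 = 0x1447 (16 bits → U+1447).

U+1447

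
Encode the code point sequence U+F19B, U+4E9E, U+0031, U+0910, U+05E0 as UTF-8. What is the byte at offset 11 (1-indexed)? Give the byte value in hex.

0xD7

1-indexed offset 11 is 0-indexed offset 10.
U+F19B → 3-byte form EF 86 9B at offsets 0–2.
U+4E9E → 3-byte form E4 BA 9E at offsets 3–5.
U+0031 → 1-byte form 31 at offsets 6–6.
U+0910 → 3-byte form E0 A4 90 at offsets 7–9.
U+05E0 → 2-byte form D7 A0 at offsets 10–11.
Offset 10 falls in char 5's range; it's byte 1 of D7 A0 = 0xD7.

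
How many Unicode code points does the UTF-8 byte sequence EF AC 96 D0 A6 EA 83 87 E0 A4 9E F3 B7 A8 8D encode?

5

Byte at offset 0: 0xEF = 11101111 → 3-byte char (#1). Advance 3.
Byte at offset 3: 0xD0 = 11010000 → 2-byte char (#2). Advance 2.
Byte at offset 5: 0xEA = 11101010 → 3-byte char (#3). Advance 3.
Byte at offset 8: 0xE0 = 11100000 → 3-byte char (#4). Advance 3.
Byte at offset 11: 0xF3 = 11110011 → 4-byte char (#5). Advance 4.
Reached end at offset 15 after 5 code points.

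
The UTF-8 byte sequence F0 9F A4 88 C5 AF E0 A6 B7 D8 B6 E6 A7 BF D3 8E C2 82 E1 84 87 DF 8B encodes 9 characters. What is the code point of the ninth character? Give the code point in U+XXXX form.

U+07CB

Offset 0: leading byte 0xF0 = 11110000 → 4-byte char #1 = F0 9F A4 88.
Offset 4: leading byte 0xC5 = 11000101 → 2-byte char #2 = C5 AF.
Offset 6: leading byte 0xE0 = 11100000 → 3-byte char #3 = E0 A6 B7.
Offset 9: leading byte 0xD8 = 11011000 → 2-byte char #4 = D8 B6.
Offset 11: leading byte 0xE6 = 11100110 → 3-byte char #5 = E6 A7 BF.
Offset 14: leading byte 0xD3 = 11010011 → 2-byte char #6 = D3 8E.
Offset 16: leading byte 0xC2 = 11000010 → 2-byte char #7 = C2 82.
Offset 18: leading byte 0xE1 = 11100001 → 3-byte char #8 = E1 84 87.
Offset 21: leading byte 0xDF = 11011111 → 2-byte char #9 = DF 8B.
Leading byte 0xDF = 11011111 matches 110xxxxx → 2-byte sequence.
Byte 1: 0xDF = 11011111, payload 11111 (5 bits).
Byte 2: 0x8B = 10001011 (10xxxxxx ✓), payload 001011.
Concatenate: 11111001011 = 0x7CB (11 bits → U+07CB).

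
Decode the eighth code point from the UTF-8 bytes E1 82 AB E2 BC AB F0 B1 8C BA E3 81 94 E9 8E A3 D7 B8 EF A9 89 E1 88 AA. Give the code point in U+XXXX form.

Offset 0: leading byte 0xE1 = 11100001 → 3-byte char #1 = E1 82 AB.
Offset 3: leading byte 0xE2 = 11100010 → 3-byte char #2 = E2 BC AB.
Offset 6: leading byte 0xF0 = 11110000 → 4-byte char #3 = F0 B1 8C BA.
Offset 10: leading byte 0xE3 = 11100011 → 3-byte char #4 = E3 81 94.
Offset 13: leading byte 0xE9 = 11101001 → 3-byte char #5 = E9 8E A3.
Offset 16: leading byte 0xD7 = 11010111 → 2-byte char #6 = D7 B8.
Offset 18: leading byte 0xEF = 11101111 → 3-byte char #7 = EF A9 89.
Offset 21: leading byte 0xE1 = 11100001 → 3-byte char #8 = E1 88 AA.
Leading byte 0xE1 = 11100001 matches 1110xxxx → 3-byte sequence.
Byte 1: 0xE1 = 11100001, payload 0001 (4 bits).
Byte 2: 0x88 = 10001000 (10xxxxxx ✓), payload 001000.
Byte 3: 0xAA = 10101010 (10xxxxxx ✓), payload 101010.
Concatenate: 0001001000101010 = 0x122A (16 bits → U+122A).

U+122A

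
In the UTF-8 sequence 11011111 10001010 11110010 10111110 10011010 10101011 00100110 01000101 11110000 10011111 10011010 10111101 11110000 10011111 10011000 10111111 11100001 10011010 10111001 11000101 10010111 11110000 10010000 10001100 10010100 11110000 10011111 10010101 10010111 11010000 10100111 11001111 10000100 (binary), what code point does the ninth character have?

Offset 0: leading byte 0xDF = 11011111 → 2-byte char #1 = DF 8A.
Offset 2: leading byte 0xF2 = 11110010 → 4-byte char #2 = F2 BE 9A AB.
Offset 6: leading byte 0x26 = 00100110 → 1-byte char #3 = 26.
Offset 7: leading byte 0x45 = 01000101 → 1-byte char #4 = 45.
Offset 8: leading byte 0xF0 = 11110000 → 4-byte char #5 = F0 9F 9A BD.
Offset 12: leading byte 0xF0 = 11110000 → 4-byte char #6 = F0 9F 98 BF.
Offset 16: leading byte 0xE1 = 11100001 → 3-byte char #7 = E1 9A B9.
Offset 19: leading byte 0xC5 = 11000101 → 2-byte char #8 = C5 97.
Offset 21: leading byte 0xF0 = 11110000 → 4-byte char #9 = F0 90 8C 94.
Leading byte 0xF0 = 11110000 matches 11110xxx → 4-byte sequence.
Byte 1: 0xF0 = 11110000, payload 000 (3 bits).
Byte 2: 0x90 = 10010000 (10xxxxxx ✓), payload 010000.
Byte 3: 0x8C = 10001100 (10xxxxxx ✓), payload 001100.
Byte 4: 0x94 = 10010100 (10xxxxxx ✓), payload 010100.
Concatenate: 000010000001100010100 = 0x10314 (21 bits → U+10314).

U+10314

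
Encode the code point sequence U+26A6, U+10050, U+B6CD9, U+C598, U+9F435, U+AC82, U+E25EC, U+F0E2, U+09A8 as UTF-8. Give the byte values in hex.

E2 9A A6 F0 90 81 90 F2 B6 B3 99 EC 96 98 F2 9F 90 B5 EA B2 82 F3 A2 97 AC EF 83 A2 E0 A6 A8

U+26A6: 3-byte form → E2 9A A6.
U+10050: 4-byte form → F0 90 81 90.
U+B6CD9: 4-byte form → F2 B6 B3 99.
U+C598: 3-byte form → EC 96 98.
U+9F435: 4-byte form → F2 9F 90 B5.
U+AC82: 3-byte form → EA B2 82.
U+E25EC: 4-byte form → F3 A2 97 AC.
U+F0E2: 3-byte form → EF 83 A2.
U+09A8: 3-byte form → E0 A6 A8.
Concatenated (31 bytes): E2 9A A6 F0 90 81 90 F2 B6 B3 99 EC 96 98 F2 9F 90 B5 EA B2 82 F3 A2 97 AC EF 83 A2 E0 A6 A8.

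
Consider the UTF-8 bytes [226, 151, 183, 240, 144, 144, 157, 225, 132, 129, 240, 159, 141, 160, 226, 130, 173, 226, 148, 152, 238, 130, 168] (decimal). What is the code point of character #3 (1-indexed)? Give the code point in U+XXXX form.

Offset 0: leading byte 0xE2 = 11100010 → 3-byte char #1 = E2 97 B7.
Offset 3: leading byte 0xF0 = 11110000 → 4-byte char #2 = F0 90 90 9D.
Offset 7: leading byte 0xE1 = 11100001 → 3-byte char #3 = E1 84 81.
Leading byte 0xE1 = 11100001 matches 1110xxxx → 3-byte sequence.
Byte 1: 0xE1 = 11100001, payload 0001 (4 bits).
Byte 2: 0x84 = 10000100 (10xxxxxx ✓), payload 000100.
Byte 3: 0x81 = 10000001 (10xxxxxx ✓), payload 000001.
Concatenate: 0001000100000001 = 0x1101 (16 bits → U+1101).

U+1101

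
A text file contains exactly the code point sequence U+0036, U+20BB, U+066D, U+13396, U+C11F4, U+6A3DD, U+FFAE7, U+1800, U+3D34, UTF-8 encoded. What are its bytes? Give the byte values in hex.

36 E2 82 BB D9 AD F0 93 8E 96 F3 81 87 B4 F1 AA 8F 9D F3 BF AB A7 E1 A0 80 E3 B4 B4

U+0036: 1-byte form → 36.
U+20BB: 3-byte form → E2 82 BB.
U+066D: 2-byte form → D9 AD.
U+13396: 4-byte form → F0 93 8E 96.
U+C11F4: 4-byte form → F3 81 87 B4.
U+6A3DD: 4-byte form → F1 AA 8F 9D.
U+FFAE7: 4-byte form → F3 BF AB A7.
U+1800: 3-byte form → E1 A0 80.
U+3D34: 3-byte form → E3 B4 B4.
Concatenated (28 bytes): 36 E2 82 BB D9 AD F0 93 8E 96 F3 81 87 B4 F1 AA 8F 9D F3 BF AB A7 E1 A0 80 E3 B4 B4.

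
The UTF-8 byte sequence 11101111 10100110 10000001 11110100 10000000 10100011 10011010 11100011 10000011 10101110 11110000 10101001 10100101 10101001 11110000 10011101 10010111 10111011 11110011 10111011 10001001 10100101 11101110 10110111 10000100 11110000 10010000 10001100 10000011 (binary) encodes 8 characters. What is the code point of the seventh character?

Offset 0: leading byte 0xEF = 11101111 → 3-byte char #1 = EF A6 81.
Offset 3: leading byte 0xF4 = 11110100 → 4-byte char #2 = F4 80 A3 9A.
Offset 7: leading byte 0xE3 = 11100011 → 3-byte char #3 = E3 83 AE.
Offset 10: leading byte 0xF0 = 11110000 → 4-byte char #4 = F0 A9 A5 A9.
Offset 14: leading byte 0xF0 = 11110000 → 4-byte char #5 = F0 9D 97 BB.
Offset 18: leading byte 0xF3 = 11110011 → 4-byte char #6 = F3 BB 89 A5.
Offset 22: leading byte 0xEE = 11101110 → 3-byte char #7 = EE B7 84.
Leading byte 0xEE = 11101110 matches 1110xxxx → 3-byte sequence.
Byte 1: 0xEE = 11101110, payload 1110 (4 bits).
Byte 2: 0xB7 = 10110111 (10xxxxxx ✓), payload 110111.
Byte 3: 0x84 = 10000100 (10xxxxxx ✓), payload 000100.
Concatenate: 1110110111000100 = 0xEDC4 (16 bits → U+EDC4).

U+EDC4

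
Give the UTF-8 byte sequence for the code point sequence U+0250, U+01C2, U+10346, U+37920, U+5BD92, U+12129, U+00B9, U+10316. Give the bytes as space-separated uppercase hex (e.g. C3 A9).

C9 90 C7 82 F0 90 8D 86 F0 B7 A4 A0 F1 9B B6 92 F0 92 84 A9 C2 B9 F0 90 8C 96

U+0250: 2-byte form → C9 90.
U+01C2: 2-byte form → C7 82.
U+10346: 4-byte form → F0 90 8D 86.
U+37920: 4-byte form → F0 B7 A4 A0.
U+5BD92: 4-byte form → F1 9B B6 92.
U+12129: 4-byte form → F0 92 84 A9.
U+00B9: 2-byte form → C2 B9.
U+10316: 4-byte form → F0 90 8C 96.
Concatenated (26 bytes): C9 90 C7 82 F0 90 8D 86 F0 B7 A4 A0 F1 9B B6 92 F0 92 84 A9 C2 B9 F0 90 8C 96.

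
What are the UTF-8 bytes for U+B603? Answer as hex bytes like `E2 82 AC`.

U+B603 = 0xB603 = 46595 decimal. In range U+0800–U+FFFF → 3-byte form: 1110xxxx 10xxxxxx 10xxxxxx.
Binary (16 bits): 1011011000000011.
Split 4+6+6: 1011 | 011000 | 000011.
Byte 1: 11101011 = 0xEB.
Byte 2: 10011000 = 0x98.
Byte 3: 10000011 = 0x83.

EB 98 83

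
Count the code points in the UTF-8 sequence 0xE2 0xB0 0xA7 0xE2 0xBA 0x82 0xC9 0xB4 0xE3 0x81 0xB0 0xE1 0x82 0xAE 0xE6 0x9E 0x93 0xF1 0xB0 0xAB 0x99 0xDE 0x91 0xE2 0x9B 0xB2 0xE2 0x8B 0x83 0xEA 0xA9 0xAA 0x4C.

Byte at offset 0: 0xE2 = 11100010 → 3-byte char (#1). Advance 3.
Byte at offset 3: 0xE2 = 11100010 → 3-byte char (#2). Advance 3.
Byte at offset 6: 0xC9 = 11001001 → 2-byte char (#3). Advance 2.
Byte at offset 8: 0xE3 = 11100011 → 3-byte char (#4). Advance 3.
Byte at offset 11: 0xE1 = 11100001 → 3-byte char (#5). Advance 3.
Byte at offset 14: 0xE6 = 11100110 → 3-byte char (#6). Advance 3.
Byte at offset 17: 0xF1 = 11110001 → 4-byte char (#7). Advance 4.
Byte at offset 21: 0xDE = 11011110 → 2-byte char (#8). Advance 2.
Byte at offset 23: 0xE2 = 11100010 → 3-byte char (#9). Advance 3.
Byte at offset 26: 0xE2 = 11100010 → 3-byte char (#10). Advance 3.
Byte at offset 29: 0xEA = 11101010 → 3-byte char (#11). Advance 3.
Byte at offset 32: 0x4C = 01001100 → 1-byte char (#12). Advance 1.
Reached end at offset 33 after 12 code points.

12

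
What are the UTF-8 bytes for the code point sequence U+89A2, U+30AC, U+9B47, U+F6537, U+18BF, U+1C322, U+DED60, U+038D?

U+89A2: 3-byte form → E8 A6 A2.
U+30AC: 3-byte form → E3 82 AC.
U+9B47: 3-byte form → E9 AD 87.
U+F6537: 4-byte form → F3 B6 94 B7.
U+18BF: 3-byte form → E1 A2 BF.
U+1C322: 4-byte form → F0 9C 8C A2.
U+DED60: 4-byte form → F3 9E B5 A0.
U+038D: 2-byte form → CE 8D.
Concatenated (26 bytes): E8 A6 A2 E3 82 AC E9 AD 87 F3 B6 94 B7 E1 A2 BF F0 9C 8C A2 F3 9E B5 A0 CE 8D.

E8 A6 A2 E3 82 AC E9 AD 87 F3 B6 94 B7 E1 A2 BF F0 9C 8C A2 F3 9E B5 A0 CE 8D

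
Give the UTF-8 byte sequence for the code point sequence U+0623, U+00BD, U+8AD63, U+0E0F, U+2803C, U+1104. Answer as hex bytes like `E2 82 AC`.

U+0623: 2-byte form → D8 A3.
U+00BD: 2-byte form → C2 BD.
U+8AD63: 4-byte form → F2 8A B5 A3.
U+0E0F: 3-byte form → E0 B8 8F.
U+2803C: 4-byte form → F0 A8 80 BC.
U+1104: 3-byte form → E1 84 84.
Concatenated (18 bytes): D8 A3 C2 BD F2 8A B5 A3 E0 B8 8F F0 A8 80 BC E1 84 84.

D8 A3 C2 BD F2 8A B5 A3 E0 B8 8F F0 A8 80 BC E1 84 84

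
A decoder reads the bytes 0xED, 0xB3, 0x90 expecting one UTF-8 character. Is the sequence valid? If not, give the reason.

invalid (encodes a surrogate (U+D800–U+DFFF))

Structurally a 3-byte sequence; payload = 0xDCD0.
But 0xDCD0 is in U+D800–U+DFFF, the surrogate range. Surrogates are not Unicode scalar values and are forbidden in UTF-8.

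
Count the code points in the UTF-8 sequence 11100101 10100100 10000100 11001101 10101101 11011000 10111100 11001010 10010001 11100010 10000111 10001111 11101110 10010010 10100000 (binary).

Byte at offset 0: 0xE5 = 11100101 → 3-byte char (#1). Advance 3.
Byte at offset 3: 0xCD = 11001101 → 2-byte char (#2). Advance 2.
Byte at offset 5: 0xD8 = 11011000 → 2-byte char (#3). Advance 2.
Byte at offset 7: 0xCA = 11001010 → 2-byte char (#4). Advance 2.
Byte at offset 9: 0xE2 = 11100010 → 3-byte char (#5). Advance 3.
Byte at offset 12: 0xEE = 11101110 → 3-byte char (#6). Advance 3.
Reached end at offset 15 after 6 code points.

6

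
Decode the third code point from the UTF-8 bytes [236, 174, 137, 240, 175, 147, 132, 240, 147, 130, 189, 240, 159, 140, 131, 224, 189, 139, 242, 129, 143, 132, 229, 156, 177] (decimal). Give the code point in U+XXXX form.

U+130BD

Offset 0: leading byte 0xEC = 11101100 → 3-byte char #1 = EC AE 89.
Offset 3: leading byte 0xF0 = 11110000 → 4-byte char #2 = F0 AF 93 84.
Offset 7: leading byte 0xF0 = 11110000 → 4-byte char #3 = F0 93 82 BD.
Leading byte 0xF0 = 11110000 matches 11110xxx → 4-byte sequence.
Byte 1: 0xF0 = 11110000, payload 000 (3 bits).
Byte 2: 0x93 = 10010011 (10xxxxxx ✓), payload 010011.
Byte 3: 0x82 = 10000010 (10xxxxxx ✓), payload 000010.
Byte 4: 0xBD = 10111101 (10xxxxxx ✓), payload 111101.
Concatenate: 000010011000010111101 = 0x130BD (21 bits → U+130BD).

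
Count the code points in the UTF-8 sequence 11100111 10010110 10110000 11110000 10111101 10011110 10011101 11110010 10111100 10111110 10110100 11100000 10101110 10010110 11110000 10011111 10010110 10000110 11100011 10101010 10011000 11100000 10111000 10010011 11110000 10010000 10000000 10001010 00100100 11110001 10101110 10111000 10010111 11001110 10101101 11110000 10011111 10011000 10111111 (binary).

12

Byte at offset 0: 0xE7 = 11100111 → 3-byte char (#1). Advance 3.
Byte at offset 3: 0xF0 = 11110000 → 4-byte char (#2). Advance 4.
Byte at offset 7: 0xF2 = 11110010 → 4-byte char (#3). Advance 4.
Byte at offset 11: 0xE0 = 11100000 → 3-byte char (#4). Advance 3.
Byte at offset 14: 0xF0 = 11110000 → 4-byte char (#5). Advance 4.
Byte at offset 18: 0xE3 = 11100011 → 3-byte char (#6). Advance 3.
Byte at offset 21: 0xE0 = 11100000 → 3-byte char (#7). Advance 3.
Byte at offset 24: 0xF0 = 11110000 → 4-byte char (#8). Advance 4.
Byte at offset 28: 0x24 = 00100100 → 1-byte char (#9). Advance 1.
Byte at offset 29: 0xF1 = 11110001 → 4-byte char (#10). Advance 4.
Byte at offset 33: 0xCE = 11001110 → 2-byte char (#11). Advance 2.
Byte at offset 35: 0xF0 = 11110000 → 4-byte char (#12). Advance 4.
Reached end at offset 39 after 12 code points.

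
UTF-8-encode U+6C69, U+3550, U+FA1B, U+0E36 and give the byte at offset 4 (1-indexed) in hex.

0xE3

1-indexed offset 4 is 0-indexed offset 3.
U+6C69 → 3-byte form E6 B1 A9 at offsets 0–2.
U+3550 → 3-byte form E3 95 90 at offsets 3–5.
Offset 3 falls in char 2's range; it's byte 1 of E3 95 90 = 0xE3.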